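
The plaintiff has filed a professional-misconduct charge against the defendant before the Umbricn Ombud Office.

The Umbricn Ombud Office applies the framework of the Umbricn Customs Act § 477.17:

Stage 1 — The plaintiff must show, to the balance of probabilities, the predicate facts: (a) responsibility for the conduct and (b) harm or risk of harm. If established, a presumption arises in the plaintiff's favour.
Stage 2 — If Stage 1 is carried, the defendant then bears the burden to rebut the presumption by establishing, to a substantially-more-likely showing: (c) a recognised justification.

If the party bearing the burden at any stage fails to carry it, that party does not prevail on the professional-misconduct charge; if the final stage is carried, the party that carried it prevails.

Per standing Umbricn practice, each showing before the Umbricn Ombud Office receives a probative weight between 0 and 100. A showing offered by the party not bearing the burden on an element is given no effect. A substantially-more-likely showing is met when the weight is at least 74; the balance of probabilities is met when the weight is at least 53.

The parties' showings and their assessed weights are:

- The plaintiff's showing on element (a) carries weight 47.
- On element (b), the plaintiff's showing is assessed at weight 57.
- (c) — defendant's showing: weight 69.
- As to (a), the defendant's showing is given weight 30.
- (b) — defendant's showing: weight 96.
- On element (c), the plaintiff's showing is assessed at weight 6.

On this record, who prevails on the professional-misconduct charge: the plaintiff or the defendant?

Stage 1 — burden on plaintiff; standard: the balance of probabilities (weight is at least 53).
    (a): 47 (defendant's 30 disregarded) < 53 [not met]
    (b): 57 (defendant's 96 disregarded) ≥ 53 [met]
  Stage 1 not carried; the plaintiff fails its burden.
The analysis ends at Stage 1; the defendant prevails.

defendant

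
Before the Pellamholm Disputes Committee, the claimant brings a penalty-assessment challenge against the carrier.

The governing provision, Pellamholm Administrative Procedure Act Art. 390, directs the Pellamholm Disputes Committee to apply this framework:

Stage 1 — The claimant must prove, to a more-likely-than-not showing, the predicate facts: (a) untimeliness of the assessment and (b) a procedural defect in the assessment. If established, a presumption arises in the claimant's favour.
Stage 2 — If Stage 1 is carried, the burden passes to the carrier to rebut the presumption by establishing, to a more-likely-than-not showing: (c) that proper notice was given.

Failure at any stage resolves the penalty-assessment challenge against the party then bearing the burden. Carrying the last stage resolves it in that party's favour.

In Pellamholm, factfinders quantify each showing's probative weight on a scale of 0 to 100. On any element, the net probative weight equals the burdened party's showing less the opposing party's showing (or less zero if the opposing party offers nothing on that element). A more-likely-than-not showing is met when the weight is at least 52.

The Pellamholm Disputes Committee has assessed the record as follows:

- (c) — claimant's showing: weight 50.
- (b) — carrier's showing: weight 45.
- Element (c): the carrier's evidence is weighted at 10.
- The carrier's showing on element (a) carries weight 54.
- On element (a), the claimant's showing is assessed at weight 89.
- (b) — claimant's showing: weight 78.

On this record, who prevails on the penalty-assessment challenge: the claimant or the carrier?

carrier

At Stage 1 the claimant must meet a more-likely-than-not showing (weight is at least 52): on (a) the weight is 89 less the opposing 54 gives net 35, which does not reach 52, so (a) does not meet the standard; on (b) the weight is 78 less the opposing 45 gives net 33, < 52, so (b) does not meet the standard.
  Not every element is met, so the claimant fails to carry Stage 1.
The analysis ends at Stage 1; the carrier prevails.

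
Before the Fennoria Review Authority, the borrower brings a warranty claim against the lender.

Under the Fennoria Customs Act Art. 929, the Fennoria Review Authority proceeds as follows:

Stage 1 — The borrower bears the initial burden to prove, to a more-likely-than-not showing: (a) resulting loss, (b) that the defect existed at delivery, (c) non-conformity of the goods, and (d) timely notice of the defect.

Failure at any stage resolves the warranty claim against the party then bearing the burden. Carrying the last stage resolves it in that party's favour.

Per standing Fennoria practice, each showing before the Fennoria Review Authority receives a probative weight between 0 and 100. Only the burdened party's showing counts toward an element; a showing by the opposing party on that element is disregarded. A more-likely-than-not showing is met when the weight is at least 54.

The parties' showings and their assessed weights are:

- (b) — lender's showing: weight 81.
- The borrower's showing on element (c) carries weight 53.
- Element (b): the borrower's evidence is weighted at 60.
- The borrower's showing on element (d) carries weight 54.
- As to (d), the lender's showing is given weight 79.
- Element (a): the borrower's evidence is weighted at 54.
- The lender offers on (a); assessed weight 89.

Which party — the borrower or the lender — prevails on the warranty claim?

Stage 1 (borrower, a more-likely-than-not showing, weight is at least 54): (a) 54 (lender's 89 disregarded) ≥ 54 — meets; (b) 60 (lender's 81 disregarded) ≥ 54 — meets; (c) 53 < 54 — fails; (d) 54 (lender's 79 disregarded) ≥ 54 — meets.
  Not every element is met, so the borrower fails to carry Stage 1.
The analysis ends at Stage 1; the lender prevails.

lender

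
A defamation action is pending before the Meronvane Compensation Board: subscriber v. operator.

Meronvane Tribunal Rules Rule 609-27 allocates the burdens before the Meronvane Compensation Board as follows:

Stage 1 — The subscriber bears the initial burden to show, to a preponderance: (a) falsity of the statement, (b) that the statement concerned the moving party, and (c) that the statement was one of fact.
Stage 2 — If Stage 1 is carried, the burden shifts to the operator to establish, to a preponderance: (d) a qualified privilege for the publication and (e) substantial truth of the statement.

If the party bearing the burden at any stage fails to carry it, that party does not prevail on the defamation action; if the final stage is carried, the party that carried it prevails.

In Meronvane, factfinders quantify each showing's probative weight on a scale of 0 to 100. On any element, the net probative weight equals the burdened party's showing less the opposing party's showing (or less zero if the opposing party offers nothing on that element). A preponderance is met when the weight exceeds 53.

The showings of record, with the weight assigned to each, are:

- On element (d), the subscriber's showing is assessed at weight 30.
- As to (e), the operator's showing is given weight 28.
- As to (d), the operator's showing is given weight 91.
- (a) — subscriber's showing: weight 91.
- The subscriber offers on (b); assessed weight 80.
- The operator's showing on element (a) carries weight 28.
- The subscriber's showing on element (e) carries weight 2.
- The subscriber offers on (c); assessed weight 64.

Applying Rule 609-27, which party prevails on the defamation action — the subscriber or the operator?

subscriber

At Stage 1 the subscriber must meet a preponderance (weight exceeds 53): on (a) the weight is 91 less the opposing 28 gives net 63, which does exceed 53, so (a) meets the standard; on (b) the weight is 80, > 53, so (b) meets the standard; on (c) the weight is 64, which does exceed 53, so (c) meets the standard.
  Stage 1 carried; the burden shifts to the operator.
At Stage 2 the operator must meet a preponderance (weight exceeds 53): on (d) the weight is 91 less the opposing 30 gives net 61, which does exceed 53, so (d) meets the standard; on (e) the weight is 28 less the opposing 2 gives net 26, which does not exceed 53, so (e) does not meet the standard.
  Not every element is met, so the operator fails to carry Stage 2.
So the subscriber prevails.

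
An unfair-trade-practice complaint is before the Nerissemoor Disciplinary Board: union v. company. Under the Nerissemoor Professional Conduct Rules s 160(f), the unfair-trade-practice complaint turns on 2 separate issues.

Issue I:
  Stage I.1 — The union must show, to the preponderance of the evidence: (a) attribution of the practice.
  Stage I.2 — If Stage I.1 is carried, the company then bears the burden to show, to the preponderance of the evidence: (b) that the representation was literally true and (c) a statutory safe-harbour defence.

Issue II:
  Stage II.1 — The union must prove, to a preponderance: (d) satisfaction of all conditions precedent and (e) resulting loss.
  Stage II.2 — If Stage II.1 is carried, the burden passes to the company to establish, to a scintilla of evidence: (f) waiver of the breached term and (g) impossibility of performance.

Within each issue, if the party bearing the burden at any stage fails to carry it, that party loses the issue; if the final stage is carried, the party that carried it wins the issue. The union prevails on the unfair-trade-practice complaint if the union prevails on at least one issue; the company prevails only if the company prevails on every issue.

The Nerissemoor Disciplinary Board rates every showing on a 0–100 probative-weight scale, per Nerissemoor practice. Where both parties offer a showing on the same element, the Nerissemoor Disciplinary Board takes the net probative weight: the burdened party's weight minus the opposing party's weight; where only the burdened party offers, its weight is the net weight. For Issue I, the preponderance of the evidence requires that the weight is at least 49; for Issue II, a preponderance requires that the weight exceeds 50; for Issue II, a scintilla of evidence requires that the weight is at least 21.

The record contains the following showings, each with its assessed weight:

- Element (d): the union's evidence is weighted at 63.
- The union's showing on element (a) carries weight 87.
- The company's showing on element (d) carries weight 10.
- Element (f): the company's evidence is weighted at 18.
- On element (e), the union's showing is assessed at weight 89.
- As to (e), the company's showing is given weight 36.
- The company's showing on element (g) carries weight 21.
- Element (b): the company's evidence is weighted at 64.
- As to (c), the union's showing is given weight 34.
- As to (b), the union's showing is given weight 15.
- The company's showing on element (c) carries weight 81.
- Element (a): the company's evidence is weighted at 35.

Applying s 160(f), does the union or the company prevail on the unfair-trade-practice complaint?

— Issue I —
At Stage I.1 the union must meet the preponderance of the evidence (weight is at least 49): on (a) the weight is 87 less the opposing 35 gives net 52, which does reach 49, so (a) meets the standard.
  All elements met. The burden passes to the company.
At Stage I.2 the company must meet the preponderance of the evidence (weight is at least 49): on (b) the weight is 64 less the opposing 15 gives net 49, which does reach 49, so (b) meets the standard; on (c) the weight is 81 less the opposing 34 gives net 47, which does not reach 49, so (c) does not meet the standard.
  Not every element is met, so the company fails to carry Stage I.2.
So the union prevails on this issue.
— Issue II —
Stage II.1 (union, a preponderance, weight exceeds 50): (d) net 63−10=53 > 50 — meets; (e) net 89−36=53 > 50 — meets.
  Stage II.1 carried; the burden shifts to the company.
Stage II.2 (company, a scintilla of evidence, weight is at least 21): (f) 18 < 21 — fails; (g) 21 ≥ 21 — meets.
  Not every element is met, so the company fails to carry Stage II.2.
The analysis ends at Stage II.2; the union prevails on this issue.
Per-issue: Issue I → union; Issue II → union. The union must prevail on at least one issue; overall, the union prevails.

union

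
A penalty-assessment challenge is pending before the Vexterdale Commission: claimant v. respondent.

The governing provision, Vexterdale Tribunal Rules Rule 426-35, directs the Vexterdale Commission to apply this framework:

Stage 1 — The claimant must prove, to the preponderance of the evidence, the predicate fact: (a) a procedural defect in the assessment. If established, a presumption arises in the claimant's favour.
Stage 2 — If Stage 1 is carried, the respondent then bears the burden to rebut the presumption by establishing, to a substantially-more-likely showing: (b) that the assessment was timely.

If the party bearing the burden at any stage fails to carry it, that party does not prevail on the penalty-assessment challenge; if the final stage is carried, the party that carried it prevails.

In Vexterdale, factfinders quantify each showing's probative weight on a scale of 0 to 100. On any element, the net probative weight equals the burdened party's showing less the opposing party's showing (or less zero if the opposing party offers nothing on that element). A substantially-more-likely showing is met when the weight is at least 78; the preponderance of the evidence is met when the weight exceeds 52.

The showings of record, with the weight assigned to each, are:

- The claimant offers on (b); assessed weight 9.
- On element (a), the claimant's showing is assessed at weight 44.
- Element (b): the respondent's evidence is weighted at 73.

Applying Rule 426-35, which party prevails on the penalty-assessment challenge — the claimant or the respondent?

respondent

Stage 1 — burden on claimant; standard: the preponderance of the evidence (weight exceeds 52).
    (a): 44 ≤ 52 [not met]
  The claimant does not carry Stage 1.
So the respondent prevails.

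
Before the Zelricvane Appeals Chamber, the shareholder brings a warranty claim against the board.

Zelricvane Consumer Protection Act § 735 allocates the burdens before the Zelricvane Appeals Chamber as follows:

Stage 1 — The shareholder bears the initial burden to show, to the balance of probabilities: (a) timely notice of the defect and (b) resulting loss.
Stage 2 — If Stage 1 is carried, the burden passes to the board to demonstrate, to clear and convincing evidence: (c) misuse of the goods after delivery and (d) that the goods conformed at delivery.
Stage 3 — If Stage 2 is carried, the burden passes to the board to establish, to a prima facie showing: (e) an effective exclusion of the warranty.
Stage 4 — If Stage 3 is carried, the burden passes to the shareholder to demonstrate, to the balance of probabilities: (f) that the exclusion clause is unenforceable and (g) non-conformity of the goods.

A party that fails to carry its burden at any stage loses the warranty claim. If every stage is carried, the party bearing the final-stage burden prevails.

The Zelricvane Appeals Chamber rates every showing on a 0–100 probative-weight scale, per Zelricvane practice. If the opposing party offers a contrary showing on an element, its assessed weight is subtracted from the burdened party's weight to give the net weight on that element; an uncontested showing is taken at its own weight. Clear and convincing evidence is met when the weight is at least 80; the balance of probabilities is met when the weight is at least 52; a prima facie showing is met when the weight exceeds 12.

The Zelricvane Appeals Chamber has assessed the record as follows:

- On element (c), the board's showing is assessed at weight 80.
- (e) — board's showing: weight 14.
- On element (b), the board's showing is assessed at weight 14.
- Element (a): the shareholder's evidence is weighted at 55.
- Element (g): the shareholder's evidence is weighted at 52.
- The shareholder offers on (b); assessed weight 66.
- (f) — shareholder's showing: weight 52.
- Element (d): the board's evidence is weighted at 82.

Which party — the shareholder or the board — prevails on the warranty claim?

Stage 1 — burden on shareholder; standard: the balance of probabilities (weight is at least 52).
    (a): 55 ≥ 52 [met]
    (b): 66 − 14 = 52 ≥ 52 [met]
  Stage 1 is satisfied; the onus moves to the board.
Stage 2 — burden on board; standard: clear and convincing evidence (weight is at least 80).
    (c): 80 ≥ 80 [met]
    (d): 82 ≥ 80 [met]
  Stage 2 carried; the burden remains with the board.
Stage 3 — burden on board; standard: a prima facie showing (weight exceeds 12).
    (e): 14 > 12 [met]
  All elements met. The burden passes to the shareholder.
Stage 4 — burden on shareholder; standard: the balance of probabilities (weight is at least 52).
    (f): 52 ≥ 52 [met]
    (g): 52 ≥ 52 [met]
  Stage 4 carried; the final stage is satisfied.
With every stage satisfied, the shareholder prevails.

shareholder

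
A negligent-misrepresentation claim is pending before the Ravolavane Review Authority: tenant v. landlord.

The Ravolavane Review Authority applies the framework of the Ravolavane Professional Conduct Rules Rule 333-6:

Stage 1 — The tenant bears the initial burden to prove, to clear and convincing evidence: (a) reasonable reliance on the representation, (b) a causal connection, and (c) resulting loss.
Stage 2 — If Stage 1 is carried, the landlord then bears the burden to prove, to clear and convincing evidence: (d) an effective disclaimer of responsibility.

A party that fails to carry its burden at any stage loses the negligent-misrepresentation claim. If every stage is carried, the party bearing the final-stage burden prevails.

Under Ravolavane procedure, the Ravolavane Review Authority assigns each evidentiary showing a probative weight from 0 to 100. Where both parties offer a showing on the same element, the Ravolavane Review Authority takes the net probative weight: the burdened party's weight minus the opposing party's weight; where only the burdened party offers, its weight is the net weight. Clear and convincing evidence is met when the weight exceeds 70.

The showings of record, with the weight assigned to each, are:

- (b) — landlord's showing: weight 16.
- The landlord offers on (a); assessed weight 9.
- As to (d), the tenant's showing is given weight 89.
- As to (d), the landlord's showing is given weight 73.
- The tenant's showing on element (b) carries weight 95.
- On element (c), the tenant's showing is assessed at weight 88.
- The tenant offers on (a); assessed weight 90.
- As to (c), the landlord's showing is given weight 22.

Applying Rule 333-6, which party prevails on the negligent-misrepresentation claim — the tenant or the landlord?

landlord

Stage 1 (tenant, clear and convincing evidence, weight exceeds 70): (a) net 90−9=81 > 70 — meets; (b) net 95−16=79 > 70 — meets; (c) net 88−22=66 ≤ 70 — fails.
  The tenant does not carry Stage 1.
The analysis ends at Stage 1; the landlord prevails.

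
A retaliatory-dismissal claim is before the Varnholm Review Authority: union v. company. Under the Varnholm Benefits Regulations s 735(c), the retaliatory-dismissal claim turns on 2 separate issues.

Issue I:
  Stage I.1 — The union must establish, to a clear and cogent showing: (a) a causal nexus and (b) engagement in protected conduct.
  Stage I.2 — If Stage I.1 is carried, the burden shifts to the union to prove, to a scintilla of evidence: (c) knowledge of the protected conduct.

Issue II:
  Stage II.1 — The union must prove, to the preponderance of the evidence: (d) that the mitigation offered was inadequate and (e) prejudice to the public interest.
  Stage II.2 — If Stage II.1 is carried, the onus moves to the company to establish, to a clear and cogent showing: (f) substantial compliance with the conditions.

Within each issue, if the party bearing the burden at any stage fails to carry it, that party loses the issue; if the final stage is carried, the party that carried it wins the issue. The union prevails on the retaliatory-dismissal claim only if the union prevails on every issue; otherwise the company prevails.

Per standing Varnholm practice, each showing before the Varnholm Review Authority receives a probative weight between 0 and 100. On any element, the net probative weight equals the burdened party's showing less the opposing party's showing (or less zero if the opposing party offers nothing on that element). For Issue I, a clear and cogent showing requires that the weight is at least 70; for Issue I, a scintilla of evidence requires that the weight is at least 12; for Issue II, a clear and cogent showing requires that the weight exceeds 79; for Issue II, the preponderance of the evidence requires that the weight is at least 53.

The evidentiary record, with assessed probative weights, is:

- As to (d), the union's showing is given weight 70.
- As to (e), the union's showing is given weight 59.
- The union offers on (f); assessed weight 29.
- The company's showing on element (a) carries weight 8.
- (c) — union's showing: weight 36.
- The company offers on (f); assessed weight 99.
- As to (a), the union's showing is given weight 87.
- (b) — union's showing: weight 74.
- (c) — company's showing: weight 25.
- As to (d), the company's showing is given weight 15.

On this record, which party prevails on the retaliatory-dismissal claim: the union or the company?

— Issue I —
Stage I.1 (union, a clear and cogent showing, weight is at least 70): (a) net 87−8=79 ≥ 70 — meets; (b) 74 ≥ 70 — meets.
  Stage I.1 carried; the burden remains with the union.
Stage I.2 (union, a scintilla of evidence, weight is at least 12): (c) net 36−25=11 < 12 — fails.
  Stage I.2 not carried; the union fails its burden.
The company prevails on this issue.
— Issue II —
Stage II.1 — burden on union; standard: the preponderance of the evidence (weight is at least 53).
    (d): 70 − 15 = 55 ≥ 53 [met]
    (e): 59 ≥ 53 [met]
  All elements met. The burden passes to the company.
Stage II.2 — burden on company; standard: a clear and cogent showing (weight exceeds 79).
    (f): 99 − 29 = 70 ≤ 79 [not met]
  The company does not carry Stage II.2.
So the union prevails on this issue.
Per-issue: Issue I → company; Issue II → union. The union must prevail on every issue; overall, the company prevails.

company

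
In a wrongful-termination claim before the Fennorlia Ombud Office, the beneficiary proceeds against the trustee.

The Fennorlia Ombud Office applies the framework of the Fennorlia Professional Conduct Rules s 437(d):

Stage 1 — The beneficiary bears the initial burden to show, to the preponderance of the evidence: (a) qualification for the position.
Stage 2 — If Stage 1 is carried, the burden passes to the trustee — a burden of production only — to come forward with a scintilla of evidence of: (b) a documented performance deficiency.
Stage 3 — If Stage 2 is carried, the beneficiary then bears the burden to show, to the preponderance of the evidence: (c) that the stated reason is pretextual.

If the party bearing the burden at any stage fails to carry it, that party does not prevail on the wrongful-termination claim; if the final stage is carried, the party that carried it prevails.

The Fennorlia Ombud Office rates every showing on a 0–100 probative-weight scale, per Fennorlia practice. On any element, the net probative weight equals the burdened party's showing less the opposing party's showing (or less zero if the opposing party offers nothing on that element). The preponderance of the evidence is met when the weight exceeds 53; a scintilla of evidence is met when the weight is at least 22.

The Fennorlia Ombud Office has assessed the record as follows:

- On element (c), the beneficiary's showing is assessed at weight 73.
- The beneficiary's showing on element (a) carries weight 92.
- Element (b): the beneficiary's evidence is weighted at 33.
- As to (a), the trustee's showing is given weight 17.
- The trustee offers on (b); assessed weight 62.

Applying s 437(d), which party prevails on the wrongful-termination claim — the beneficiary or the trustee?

beneficiary

Stage 1 — burden on beneficiary; standard: the preponderance of the evidence (weight exceeds 53).
    (a): 92 − 17 = 75 > 53 [met]
  Stage 1 carried; the burden shifts to the trustee.
Stage 2 — burden on trustee; standard: a scintilla of evidence (weight is at least 22).
    (b): 62 − 33 = 29 ≥ 22 [met]
  Stage 2 carried; the burden shifts to the beneficiary.
Stage 3 — burden on beneficiary; standard: the preponderance of the evidence (weight exceeds 53).
    (c): 73 > 53 [met]
  Stage 3 carried; the final stage is satisfied.
Every stage carried; the beneficiary prevails.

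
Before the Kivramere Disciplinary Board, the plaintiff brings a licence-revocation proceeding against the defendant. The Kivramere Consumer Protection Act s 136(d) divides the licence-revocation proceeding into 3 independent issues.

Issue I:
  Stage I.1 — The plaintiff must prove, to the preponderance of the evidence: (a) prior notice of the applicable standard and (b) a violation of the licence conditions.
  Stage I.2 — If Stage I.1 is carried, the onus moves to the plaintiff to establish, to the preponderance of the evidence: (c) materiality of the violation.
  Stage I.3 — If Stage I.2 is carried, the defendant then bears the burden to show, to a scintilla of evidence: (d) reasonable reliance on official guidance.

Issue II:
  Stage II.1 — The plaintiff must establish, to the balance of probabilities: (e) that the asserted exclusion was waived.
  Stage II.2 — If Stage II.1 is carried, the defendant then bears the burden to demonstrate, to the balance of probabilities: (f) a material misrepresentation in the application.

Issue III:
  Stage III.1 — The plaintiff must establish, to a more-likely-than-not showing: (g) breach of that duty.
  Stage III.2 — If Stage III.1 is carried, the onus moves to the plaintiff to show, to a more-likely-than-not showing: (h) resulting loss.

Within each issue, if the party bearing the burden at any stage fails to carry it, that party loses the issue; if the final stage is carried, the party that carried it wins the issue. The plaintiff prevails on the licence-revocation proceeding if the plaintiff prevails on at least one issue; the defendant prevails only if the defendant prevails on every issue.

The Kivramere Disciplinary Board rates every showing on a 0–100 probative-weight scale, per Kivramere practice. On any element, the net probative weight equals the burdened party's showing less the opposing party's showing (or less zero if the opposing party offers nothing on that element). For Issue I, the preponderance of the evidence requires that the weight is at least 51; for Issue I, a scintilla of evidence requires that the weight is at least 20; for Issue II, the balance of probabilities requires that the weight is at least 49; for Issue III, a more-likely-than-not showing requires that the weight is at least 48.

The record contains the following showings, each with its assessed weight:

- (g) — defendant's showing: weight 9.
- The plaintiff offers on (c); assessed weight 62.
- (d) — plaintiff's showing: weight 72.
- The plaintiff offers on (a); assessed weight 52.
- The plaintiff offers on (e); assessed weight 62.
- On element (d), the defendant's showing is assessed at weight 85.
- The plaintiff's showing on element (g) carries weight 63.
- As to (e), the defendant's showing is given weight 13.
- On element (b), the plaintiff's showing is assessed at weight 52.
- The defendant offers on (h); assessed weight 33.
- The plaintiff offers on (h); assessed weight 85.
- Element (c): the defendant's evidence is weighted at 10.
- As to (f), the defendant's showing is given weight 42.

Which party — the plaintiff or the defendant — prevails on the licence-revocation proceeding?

plaintiff

— Issue I —
At Stage I.1 the plaintiff must meet the preponderance of the evidence (weight is at least 51): on (a) the weight is 52, which does reach 51, so (a) meets the standard; on (b) the weight is 52, which does reach 51, so (b) meets the standard.
  All elements met. The plaintiff retains the burden for Stage I.2.
At Stage I.2 the plaintiff must meet the preponderance of the evidence (weight is at least 51): on (c) the weight is 62 less the opposing 10 gives net 52, which does reach 51, so (c) meets the standard.
  All elements met. The burden passes to the defendant.
At Stage I.3 the defendant must meet a scintilla of evidence (weight is at least 20): on (d) the weight is 85 less the opposing 72 gives net 13, < 20, so (d) does not meet the standard.
  Not every element is met, so the defendant fails to carry Stage I.3.
The plaintiff prevails on this issue.
— Issue II —
Stage II.1 (plaintiff, the balance of probabilities, weight is at least 49): (e) net 62−13=49 ≥ 49 — meets.
  The plaintiff carries Stage II.1; the defendant now bears the burden.
Stage II.2 (defendant, the balance of probabilities, weight is at least 49): (f) 42 < 49 — fails.
  The defendant does not carry Stage II.2.
The analysis ends at Stage II.2; the plaintiff prevails on this issue.
— Issue III —
Stage III.1 — burden on plaintiff; standard: a more-likely-than-not showing (weight is at least 48).
    (g): 63 − 9 = 54 ≥ 48 [met]
  Stage III.1 is satisfied; the plaintiff continues to bear the burden.
Stage III.2 — burden on plaintiff; standard: a more-likely-than-not showing (weight is at least 48).
    (h): 85 − 33 = 52 ≥ 48 [met]
  The plaintiff carries the last stage.
All stages carried — the plaintiff prevails on this issue.
Per-issue: Issue I → plaintiff; Issue II → plaintiff; Issue III → plaintiff. The plaintiff must prevail on at least one issue; overall, the plaintiff prevails.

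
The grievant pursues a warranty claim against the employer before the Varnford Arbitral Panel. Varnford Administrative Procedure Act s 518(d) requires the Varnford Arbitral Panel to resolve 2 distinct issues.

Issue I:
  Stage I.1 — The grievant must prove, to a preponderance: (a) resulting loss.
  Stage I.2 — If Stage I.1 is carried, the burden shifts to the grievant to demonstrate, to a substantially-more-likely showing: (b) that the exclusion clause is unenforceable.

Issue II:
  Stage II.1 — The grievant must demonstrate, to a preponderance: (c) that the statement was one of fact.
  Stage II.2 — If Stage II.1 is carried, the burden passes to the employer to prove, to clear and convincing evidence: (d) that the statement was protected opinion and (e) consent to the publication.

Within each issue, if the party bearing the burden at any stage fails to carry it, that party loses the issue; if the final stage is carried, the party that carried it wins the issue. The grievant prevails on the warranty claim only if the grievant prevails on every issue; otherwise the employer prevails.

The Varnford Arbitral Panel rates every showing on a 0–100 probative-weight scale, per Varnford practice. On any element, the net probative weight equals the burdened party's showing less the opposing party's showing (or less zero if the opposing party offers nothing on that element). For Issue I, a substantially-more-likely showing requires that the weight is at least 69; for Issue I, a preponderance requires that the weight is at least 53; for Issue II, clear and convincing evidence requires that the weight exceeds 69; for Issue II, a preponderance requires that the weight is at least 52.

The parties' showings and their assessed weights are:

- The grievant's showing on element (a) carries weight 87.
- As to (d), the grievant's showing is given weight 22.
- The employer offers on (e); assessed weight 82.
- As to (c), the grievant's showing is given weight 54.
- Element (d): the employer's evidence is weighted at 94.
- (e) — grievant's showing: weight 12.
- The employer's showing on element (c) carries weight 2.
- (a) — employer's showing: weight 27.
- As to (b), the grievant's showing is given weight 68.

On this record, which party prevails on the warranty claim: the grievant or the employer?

employer

— Issue I —
Stage I.1 — burden on grievant; standard: a preponderance (weight is at least 53).
    (a): 87 − 27 = 60 ≥ 53 [met]
  All elements met. The grievant retains the burden for Stage I.2.
Stage I.2 — burden on grievant; standard: a substantially-more-likely showing (weight is at least 69).
    (b): 68 < 69 [not met]
  Not every element is met, so the grievant fails to carry Stage I.2.
The analysis ends at Stage I.2; the employer prevails on this issue.
— Issue II —
Stage II.1 — burden on grievant; standard: a preponderance (weight is at least 52).
    (c): 54 − 2 = 52 ≥ 52 [met]
  Stage II.1 carried; the burden shifts to the employer.
Stage II.2 — burden on employer; standard: clear and convincing evidence (weight exceeds 69).
    (d): 94 − 22 = 72 > 69 [met]
    (e): 82 − 12 = 70 > 69 [met]
  Stage II.2 carried; the final stage is satisfied.
With every stage satisfied, the employer prevails on this issue.
Per-issue: Issue I → employer; Issue II → employer. The grievant must prevail on every issue; overall, the employer prevails.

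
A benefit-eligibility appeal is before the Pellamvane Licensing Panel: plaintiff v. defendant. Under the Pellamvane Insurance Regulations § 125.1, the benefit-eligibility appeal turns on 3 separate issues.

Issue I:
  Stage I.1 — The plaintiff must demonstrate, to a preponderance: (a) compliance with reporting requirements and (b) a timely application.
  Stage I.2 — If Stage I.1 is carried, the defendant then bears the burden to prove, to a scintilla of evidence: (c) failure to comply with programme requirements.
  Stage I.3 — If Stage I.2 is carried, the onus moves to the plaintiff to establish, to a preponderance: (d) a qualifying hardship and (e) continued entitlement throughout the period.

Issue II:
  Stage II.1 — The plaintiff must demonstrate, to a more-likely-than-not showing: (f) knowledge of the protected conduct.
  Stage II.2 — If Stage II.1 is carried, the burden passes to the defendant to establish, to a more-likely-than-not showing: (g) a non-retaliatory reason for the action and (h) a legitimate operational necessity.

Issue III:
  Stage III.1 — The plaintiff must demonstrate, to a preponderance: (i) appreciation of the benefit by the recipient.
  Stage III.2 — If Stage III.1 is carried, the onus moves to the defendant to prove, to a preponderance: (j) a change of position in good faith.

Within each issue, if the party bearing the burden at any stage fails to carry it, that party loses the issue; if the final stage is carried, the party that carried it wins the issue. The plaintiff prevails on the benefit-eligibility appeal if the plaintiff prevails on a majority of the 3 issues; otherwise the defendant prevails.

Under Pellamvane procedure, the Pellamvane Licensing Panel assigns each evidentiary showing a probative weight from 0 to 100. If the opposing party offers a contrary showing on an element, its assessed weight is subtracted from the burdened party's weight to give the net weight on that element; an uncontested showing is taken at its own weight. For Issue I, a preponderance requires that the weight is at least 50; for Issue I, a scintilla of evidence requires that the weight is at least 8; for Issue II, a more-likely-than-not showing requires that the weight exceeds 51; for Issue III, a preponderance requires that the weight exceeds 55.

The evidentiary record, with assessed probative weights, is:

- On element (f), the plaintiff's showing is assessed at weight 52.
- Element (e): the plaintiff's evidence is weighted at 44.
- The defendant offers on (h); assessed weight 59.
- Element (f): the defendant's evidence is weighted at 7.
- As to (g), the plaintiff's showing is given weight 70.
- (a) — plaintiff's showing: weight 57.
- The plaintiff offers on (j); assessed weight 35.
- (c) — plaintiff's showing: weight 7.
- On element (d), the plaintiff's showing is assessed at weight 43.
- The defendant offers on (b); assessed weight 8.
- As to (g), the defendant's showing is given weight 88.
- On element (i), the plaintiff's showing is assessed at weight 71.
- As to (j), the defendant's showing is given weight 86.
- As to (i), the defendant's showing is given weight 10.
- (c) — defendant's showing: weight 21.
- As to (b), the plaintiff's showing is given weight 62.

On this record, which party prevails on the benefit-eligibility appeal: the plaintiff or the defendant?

— Issue I —
At Stage I.1 the plaintiff must meet a preponderance (weight is at least 50): on (a) the weight is 57, which does reach 50, so (a) meets the standard; on (b) the weight is 62 less the opposing 8 gives net 54, which does reach 50, so (b) meets the standard.
  All elements met. The burden passes to the defendant.
At Stage I.2 the defendant must meet a scintilla of evidence (weight is at least 8): on (c) the weight is 21 less the opposing 7 gives net 14, ≥ 8, so (c) meets the standard.
  All elements met. The burden passes to the plaintiff.
At Stage I.3 the plaintiff must meet a preponderance (weight is at least 50): on (d) the weight is 43, < 50, so (d) does not meet the standard; on (e) the weight is 44, which does not reach 50, so (e) does not meet the standard.
  The plaintiff does not carry Stage I.3.
The defendant prevails on this issue.
— Issue II —
Stage II.1 — burden on plaintiff; standard: a more-likely-than-not showing (weight exceeds 51).
    (f): 52 − 7 = 45 ≤ 51 [not met]
  Stage II.1 not carried; the plaintiff fails its burden.
The analysis ends at Stage II.1; the defendant prevails on this issue.
— Issue III —
At Stage III.1 the plaintiff must meet a preponderance (weight exceeds 55): on (i) the weight is 71 less the opposing 10 gives net 61, > 55, so (i) meets the standard.
  The plaintiff carries Stage III.1; the defendant now bears the burden.
At Stage III.2 the defendant must meet a preponderance (weight exceeds 55): on (j) the weight is 86 less the opposing 35 gives net 51, which does not exceed 55, so (j) does not meet the standard.
  The defendant does not carry Stage III.2.
So the plaintiff prevails on this issue.
Per-issue: Issue I → defendant; Issue II → defendant; Issue III → plaintiff. The plaintiff must prevail on a majority of issues; overall, the defendant prevails.

defendant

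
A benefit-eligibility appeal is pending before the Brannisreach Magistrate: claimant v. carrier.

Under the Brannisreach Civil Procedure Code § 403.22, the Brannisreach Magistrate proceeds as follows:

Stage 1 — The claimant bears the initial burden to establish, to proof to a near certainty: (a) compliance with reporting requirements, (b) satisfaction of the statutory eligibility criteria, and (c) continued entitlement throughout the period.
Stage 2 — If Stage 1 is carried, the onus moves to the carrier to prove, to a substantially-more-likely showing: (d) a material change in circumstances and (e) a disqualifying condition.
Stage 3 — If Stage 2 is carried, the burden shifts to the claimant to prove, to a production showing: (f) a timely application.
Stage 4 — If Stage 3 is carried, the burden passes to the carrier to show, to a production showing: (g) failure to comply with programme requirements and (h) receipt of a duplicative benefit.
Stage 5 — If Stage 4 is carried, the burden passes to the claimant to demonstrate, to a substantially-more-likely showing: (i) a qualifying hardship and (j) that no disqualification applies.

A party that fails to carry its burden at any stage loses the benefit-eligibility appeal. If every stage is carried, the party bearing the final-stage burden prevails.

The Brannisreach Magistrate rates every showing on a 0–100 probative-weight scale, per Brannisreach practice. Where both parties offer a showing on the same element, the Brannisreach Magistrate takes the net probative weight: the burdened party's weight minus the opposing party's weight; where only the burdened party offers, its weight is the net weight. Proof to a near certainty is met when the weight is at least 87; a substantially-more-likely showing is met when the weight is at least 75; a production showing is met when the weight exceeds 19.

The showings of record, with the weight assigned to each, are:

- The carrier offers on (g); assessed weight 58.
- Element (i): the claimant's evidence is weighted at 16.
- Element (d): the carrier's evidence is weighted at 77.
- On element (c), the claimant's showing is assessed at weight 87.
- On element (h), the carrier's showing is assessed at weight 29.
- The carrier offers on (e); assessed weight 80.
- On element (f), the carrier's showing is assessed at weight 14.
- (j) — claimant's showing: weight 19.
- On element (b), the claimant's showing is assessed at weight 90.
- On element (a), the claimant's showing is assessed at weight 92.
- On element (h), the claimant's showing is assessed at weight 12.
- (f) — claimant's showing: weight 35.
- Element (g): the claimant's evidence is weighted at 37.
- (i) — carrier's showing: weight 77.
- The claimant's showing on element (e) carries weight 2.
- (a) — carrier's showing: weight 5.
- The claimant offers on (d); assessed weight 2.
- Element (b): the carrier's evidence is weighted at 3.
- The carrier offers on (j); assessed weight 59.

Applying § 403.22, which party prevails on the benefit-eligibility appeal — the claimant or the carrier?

claimant

At Stage 1 the claimant must meet proof to a near certainty (weight is at least 87): on (a) the weight is 92 less the opposing 5 gives net 87, ≥ 87, so (a) meets the standard; on (b) the weight is 90 less the opposing 3 gives net 87, which does reach 87, so (b) meets the standard; on (c) the weight is 87, ≥ 87, so (c) meets the standard.
  Stage 1 carried; the burden shifts to the carrier.
At Stage 2 the carrier must meet a substantially-more-likely showing (weight is at least 75): on (d) the weight is 77 less the opposing 2 gives net 75, which does reach 75, so (d) meets the standard; on (e) the weight is 80 less the opposing 2 gives net 78, which does reach 75, so (e) meets the standard.
  Stage 2 is satisfied; the onus moves to the claimant.
At Stage 3 the claimant must meet a production showing (weight exceeds 19): on (f) the weight is 35 less the opposing 14 gives net 21, > 19, so (f) meets the standard.
  All elements met. The burden passes to the carrier.
At Stage 4 the carrier must meet a production showing (weight exceeds 19): on (g) the weight is 58 less the opposing 37 gives net 21, which does exceed 19, so (g) meets the standard; on (h) the weight is 29 less the opposing 12 gives net 17, which does not exceed 19, so (h) does not meet the standard.
  Stage 4 not carried; the carrier fails its burden.
So the claimant prevails.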